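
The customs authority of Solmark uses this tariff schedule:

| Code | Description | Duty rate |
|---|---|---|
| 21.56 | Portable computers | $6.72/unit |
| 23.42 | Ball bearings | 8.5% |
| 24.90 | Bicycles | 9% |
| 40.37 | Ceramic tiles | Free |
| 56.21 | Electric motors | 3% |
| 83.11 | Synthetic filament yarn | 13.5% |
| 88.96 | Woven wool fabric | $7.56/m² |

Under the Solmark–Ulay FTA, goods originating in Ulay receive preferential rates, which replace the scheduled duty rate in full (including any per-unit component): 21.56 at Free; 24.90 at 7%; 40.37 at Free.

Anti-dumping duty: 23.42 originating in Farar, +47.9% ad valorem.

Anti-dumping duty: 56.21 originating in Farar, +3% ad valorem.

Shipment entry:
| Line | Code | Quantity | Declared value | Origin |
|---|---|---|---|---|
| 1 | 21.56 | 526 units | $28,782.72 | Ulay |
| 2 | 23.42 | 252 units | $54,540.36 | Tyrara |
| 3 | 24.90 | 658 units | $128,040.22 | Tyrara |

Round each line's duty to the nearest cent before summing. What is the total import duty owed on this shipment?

$16,159.55

Line 1 (21.56, Ulay, 526 units, $28,782.72):
Base rate for 21.56 is $6.72/unit.
Origin Ulay qualifies under the Solmark–Ulay agreement and 21.56 is covered: preferential rate Free applies instead.
Duty = $28,782.72 × 0% = $0.00.
Line 2 (23.42, Tyrara, 252 units, $54,540.36):
Base rate for 23.42 is 8.5%.
The additional-duty order on 23.42 targets Farar, not Tyrara; it does not apply.
Duty = $54,540.36 × 8.5% = $4,635.93.
Line 3 (24.90, Tyrara, 658 units, $128,040.22):
Base rate for 24.90 is 9%.
24.90 has an FTA preferential rate, but origin Tyrara is not Ulay; base rate stands.
Duty = $128,040.22 × 9% = $11,523.62.
Total = $0.00 + $4,635.93 + $11,523.62 = $16,159.55.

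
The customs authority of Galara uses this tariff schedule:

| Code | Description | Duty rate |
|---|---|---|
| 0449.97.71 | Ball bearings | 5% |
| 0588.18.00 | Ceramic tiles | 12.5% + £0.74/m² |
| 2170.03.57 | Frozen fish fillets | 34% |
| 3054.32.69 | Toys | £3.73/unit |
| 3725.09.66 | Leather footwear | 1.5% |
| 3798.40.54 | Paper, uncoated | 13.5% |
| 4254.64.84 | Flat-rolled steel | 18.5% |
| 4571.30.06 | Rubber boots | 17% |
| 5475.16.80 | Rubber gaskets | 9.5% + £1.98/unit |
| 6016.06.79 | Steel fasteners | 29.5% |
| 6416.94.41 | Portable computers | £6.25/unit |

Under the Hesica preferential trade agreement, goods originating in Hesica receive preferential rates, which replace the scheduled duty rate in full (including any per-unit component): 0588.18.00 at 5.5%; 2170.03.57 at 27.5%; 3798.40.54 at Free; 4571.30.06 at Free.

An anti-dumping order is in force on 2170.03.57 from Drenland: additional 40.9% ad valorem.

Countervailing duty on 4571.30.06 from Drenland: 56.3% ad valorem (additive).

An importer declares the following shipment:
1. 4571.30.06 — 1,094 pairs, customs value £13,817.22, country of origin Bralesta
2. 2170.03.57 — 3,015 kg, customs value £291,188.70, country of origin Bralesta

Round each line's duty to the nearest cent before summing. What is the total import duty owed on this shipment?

£101,353.09

Line 1 (4571.30.06, Bralesta, 1,094 pairs, £13,817.22):
Base rate for 4571.30.06 is 17%.
4571.30.06 has an FTA preferential rate, but origin Bralesta is not Hesica; base rate stands.
The additional-duty order on 4571.30.06 targets Drenland, not Bralesta; it does not apply.
Duty = £13,817.22 × 17% = £2,348.93.
Line 2 (2170.03.57, Bralesta, 3,015 kg, £291,188.70):
Base rate for 2170.03.57 is 34%.
2170.03.57 has an FTA preferential rate, but origin Bralesta is not Hesica; base rate stands.
The additional-duty order on 2170.03.57 targets Drenland, not Bralesta; it does not apply.
Duty = £291,188.70 × 34% = £99,004.16.
Total = £2,348.93 + £99,004.16 = £101,353.09.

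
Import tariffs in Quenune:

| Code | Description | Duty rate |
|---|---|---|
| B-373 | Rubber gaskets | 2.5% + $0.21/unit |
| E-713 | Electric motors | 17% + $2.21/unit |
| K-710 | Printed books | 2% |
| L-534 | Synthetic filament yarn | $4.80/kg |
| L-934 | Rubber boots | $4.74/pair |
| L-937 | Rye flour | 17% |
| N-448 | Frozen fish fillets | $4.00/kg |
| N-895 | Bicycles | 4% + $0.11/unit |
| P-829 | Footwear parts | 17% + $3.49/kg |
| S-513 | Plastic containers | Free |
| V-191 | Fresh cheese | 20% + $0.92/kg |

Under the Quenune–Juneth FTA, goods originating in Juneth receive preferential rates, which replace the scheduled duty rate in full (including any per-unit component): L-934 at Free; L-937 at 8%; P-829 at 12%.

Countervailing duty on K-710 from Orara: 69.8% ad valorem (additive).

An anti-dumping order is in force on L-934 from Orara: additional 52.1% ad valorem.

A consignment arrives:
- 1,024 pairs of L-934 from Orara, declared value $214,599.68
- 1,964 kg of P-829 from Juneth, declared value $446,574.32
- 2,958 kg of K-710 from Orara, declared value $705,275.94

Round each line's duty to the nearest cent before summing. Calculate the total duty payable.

Line 1 (L-934, Orara, 1,024 pairs, $214,599.68):
Base rate for L-934 is $4.74/pair.
L-934 has an FTA preferential rate, but origin Orara is not Juneth; base rate stands.
Additional duty on L-934 from Orara: +52.1% ad valorem. Applied ad valorem rate = 52.1%.
Duty = $214,599.68 × 52.1% + 1,024 × $4.74 = $116,660.19.
Line 2 (P-829, Juneth, 1,964 kg, $446,574.32):
Base rate for P-829 is 17% + $3.49/kg.
Origin Juneth qualifies under the Quenune–Juneth agreement and P-829 is covered: preferential rate 12% applies instead.
Duty = $446,574.32 × 12% = $53,588.92.
Line 3 (K-710, Orara, 2,958 kg, $705,275.94):
Base rate for K-710 is 2%.
Additional duty on K-710 from Orara: +69.8%. Applied ad valorem rate: 2% + 69.8% = 71.8%.
Duty = $705,275.94 × 71.8% = $506,388.12.
Total = $116,660.19 + $53,588.92 + $506,388.12 = $676,637.23.

$676,637.23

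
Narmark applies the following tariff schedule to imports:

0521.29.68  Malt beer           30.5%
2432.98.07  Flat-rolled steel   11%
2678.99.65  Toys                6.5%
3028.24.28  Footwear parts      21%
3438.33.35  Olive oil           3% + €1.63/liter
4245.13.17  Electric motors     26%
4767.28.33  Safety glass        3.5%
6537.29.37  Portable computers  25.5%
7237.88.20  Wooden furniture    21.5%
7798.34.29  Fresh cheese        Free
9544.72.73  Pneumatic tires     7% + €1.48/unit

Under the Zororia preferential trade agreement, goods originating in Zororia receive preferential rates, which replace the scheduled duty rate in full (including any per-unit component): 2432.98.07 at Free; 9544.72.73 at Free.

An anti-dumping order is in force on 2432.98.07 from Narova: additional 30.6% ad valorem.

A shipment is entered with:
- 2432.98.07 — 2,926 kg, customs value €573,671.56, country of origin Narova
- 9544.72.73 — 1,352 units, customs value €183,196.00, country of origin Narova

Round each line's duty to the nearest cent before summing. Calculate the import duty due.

€253,472.05

Line 1 (2432.98.07, Narova, 2,926 kg, €573,671.56):
Base rate for 2432.98.07 is 11%.
2432.98.07 has an FTA preferential rate, but origin Narova is not Zororia; base rate stands.
Additional duty on 2432.98.07 from Narova: +30.6%. Applied ad valorem rate: 11% + 30.6% = 41.6%.
Duty = €573,671.56 × 41.6% = €238,647.37.
Line 2 (9544.72.73, Narova, 1,352 units, €183,196.00):
Base rate for 9544.72.73 is 7% + €1.48/unit.
9544.72.73 has an FTA preferential rate, but origin Narova is not Zororia; base rate stands.
Duty = €183,196.00 × 7% + 1,352 × €1.48 = €14,824.68.
Total = €238,647.37 + €14,824.68 = €253,472.05.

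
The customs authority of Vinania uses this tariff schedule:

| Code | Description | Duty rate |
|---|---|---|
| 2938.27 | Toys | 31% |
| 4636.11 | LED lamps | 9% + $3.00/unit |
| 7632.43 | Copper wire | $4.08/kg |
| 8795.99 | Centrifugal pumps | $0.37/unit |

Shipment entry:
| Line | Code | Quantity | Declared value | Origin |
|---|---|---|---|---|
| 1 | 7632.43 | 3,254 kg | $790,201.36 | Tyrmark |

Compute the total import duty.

$13,276.32

Line 1 (7632.43, Tyrmark, 3,254 kg, $790,201.36):
Base rate for 7632.43 is $4.08/kg.
Duty = 3,254 × $4.08 = $13,276.32.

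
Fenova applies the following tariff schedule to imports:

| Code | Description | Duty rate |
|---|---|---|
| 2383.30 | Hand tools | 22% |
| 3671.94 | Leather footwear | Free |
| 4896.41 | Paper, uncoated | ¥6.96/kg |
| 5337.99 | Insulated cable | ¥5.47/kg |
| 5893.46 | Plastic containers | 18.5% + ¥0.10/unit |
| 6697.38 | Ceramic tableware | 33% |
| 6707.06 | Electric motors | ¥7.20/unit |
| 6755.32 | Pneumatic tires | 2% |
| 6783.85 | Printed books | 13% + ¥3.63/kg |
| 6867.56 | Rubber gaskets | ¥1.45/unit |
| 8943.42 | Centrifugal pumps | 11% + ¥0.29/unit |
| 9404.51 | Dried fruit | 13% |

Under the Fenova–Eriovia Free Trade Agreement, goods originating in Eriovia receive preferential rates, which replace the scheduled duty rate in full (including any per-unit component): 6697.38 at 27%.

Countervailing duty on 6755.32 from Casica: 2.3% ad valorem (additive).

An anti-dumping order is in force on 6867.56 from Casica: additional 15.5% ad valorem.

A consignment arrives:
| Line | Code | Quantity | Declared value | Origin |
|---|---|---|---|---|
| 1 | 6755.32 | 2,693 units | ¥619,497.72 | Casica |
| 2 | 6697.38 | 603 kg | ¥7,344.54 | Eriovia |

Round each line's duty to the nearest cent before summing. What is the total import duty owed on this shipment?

Line 1 (6755.32, Casica, 2,693 units, ¥619,497.72):
Base rate for 6755.32 is 2%.
Additional duty on 6755.32 from Casica: +2.3%. Applied ad valorem rate: 2% + 2.3% = 4.3%.
Duty = ¥619,497.72 × 4.3% = ¥26,638.40.
Line 2 (6697.38, Eriovia, 603 kg, ¥7,344.54):
Base rate for 6697.38 is 33%.
Origin Eriovia qualifies under the Fenova–Eriovia agreement and 6697.38 is covered: preferential rate 27% applies instead.
Duty = ¥7,344.54 × 27% = ¥1,983.03.
Total = ¥26,638.40 + ¥1,983.03 = ¥28,621.43.

¥28,621.43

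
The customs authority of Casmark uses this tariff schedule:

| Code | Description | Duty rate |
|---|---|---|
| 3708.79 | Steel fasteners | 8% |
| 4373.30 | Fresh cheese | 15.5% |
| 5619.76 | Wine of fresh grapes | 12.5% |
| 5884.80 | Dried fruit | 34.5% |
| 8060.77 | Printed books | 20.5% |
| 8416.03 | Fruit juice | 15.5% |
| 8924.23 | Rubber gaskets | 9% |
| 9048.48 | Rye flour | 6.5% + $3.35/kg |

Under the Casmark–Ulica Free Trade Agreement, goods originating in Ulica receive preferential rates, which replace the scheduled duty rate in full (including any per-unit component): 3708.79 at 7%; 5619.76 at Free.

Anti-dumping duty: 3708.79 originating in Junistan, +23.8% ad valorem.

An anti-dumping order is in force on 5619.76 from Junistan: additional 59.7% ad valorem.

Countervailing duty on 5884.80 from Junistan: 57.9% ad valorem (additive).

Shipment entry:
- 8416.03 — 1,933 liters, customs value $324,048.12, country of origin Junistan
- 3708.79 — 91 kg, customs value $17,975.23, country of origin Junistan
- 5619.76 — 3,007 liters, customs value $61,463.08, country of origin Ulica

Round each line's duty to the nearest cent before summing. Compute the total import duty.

$55,943.58

Line 1 (8416.03, Junistan, 1,933 liters, $324,048.12):
Base rate for 8416.03 is 15.5%.
Duty = $324,048.12 × 15.5% = $50,227.46.
Line 2 (3708.79, Junistan, 91 kg, $17,975.23):
Base rate for 3708.79 is 8%.
3708.79 has an FTA preferential rate, but origin Junistan is not Ulica; base rate stands.
Additional duty on 3708.79 from Junistan: +23.8%. Applied ad valorem rate: 8% + 23.8% = 31.8%.
Duty = $17,975.23 × 31.8% = $5,716.12.
Line 3 (5619.76, Ulica, 3,007 liters, $61,463.08):
Base rate for 5619.76 is 12.5%.
Origin Ulica qualifies under the Casmark–Ulica agreement and 5619.76 is covered: preferential rate Free applies instead.
The additional-duty order on 5619.76 targets Junistan, not Ulica; it does not apply.
Duty = $61,463.08 × 0% = $0.00.
Total = $50,227.46 + $5,716.12 + $0.00 = $55,943.58.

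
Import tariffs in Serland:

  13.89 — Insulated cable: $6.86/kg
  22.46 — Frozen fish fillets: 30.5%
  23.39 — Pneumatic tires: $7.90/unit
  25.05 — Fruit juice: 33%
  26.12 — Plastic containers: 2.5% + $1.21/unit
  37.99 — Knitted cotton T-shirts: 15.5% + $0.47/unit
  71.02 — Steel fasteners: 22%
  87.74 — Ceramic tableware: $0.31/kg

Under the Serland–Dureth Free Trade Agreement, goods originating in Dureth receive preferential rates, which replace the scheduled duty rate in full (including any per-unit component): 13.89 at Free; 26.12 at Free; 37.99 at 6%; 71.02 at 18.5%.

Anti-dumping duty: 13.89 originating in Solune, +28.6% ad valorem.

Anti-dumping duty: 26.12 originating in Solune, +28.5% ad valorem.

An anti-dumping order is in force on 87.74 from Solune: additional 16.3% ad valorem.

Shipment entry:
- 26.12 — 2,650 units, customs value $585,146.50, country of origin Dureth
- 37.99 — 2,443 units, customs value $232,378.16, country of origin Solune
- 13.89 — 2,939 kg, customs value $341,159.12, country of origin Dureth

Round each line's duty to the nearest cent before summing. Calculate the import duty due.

$37,166.82

Line 1 (26.12, Dureth, 2,650 units, $585,146.50):
Base rate for 26.12 is 2.5% + $1.21/unit.
Origin Dureth qualifies under the Serland–Dureth agreement and 26.12 is covered: preferential rate Free applies instead.
The additional-duty order on 26.12 targets Solune, not Dureth; it does not apply.
Duty = $585,146.50 × 0% = $0.00.
Line 2 (37.99, Solune, 2,443 units, $232,378.16):
Base rate for 37.99 is 15.5% + $0.47/unit.
37.99 has an FTA preferential rate, but origin Solune is not Dureth; base rate stands.
Duty = $232,378.16 × 15.5% + 2,443 × $0.47 = $37,166.82.
Line 3 (13.89, Dureth, 2,939 kg, $341,159.12):
Base rate for 13.89 is $6.86/kg.
Origin Dureth qualifies under the Serland–Dureth agreement and 13.89 is covered: preferential rate Free applies instead.
The additional-duty order on 13.89 targets Solune, not Dureth; it does not apply.
Duty = $341,159.12 × 0% = $0.00.
Total = $0.00 + $37,166.82 + $0.00 = $37,166.82.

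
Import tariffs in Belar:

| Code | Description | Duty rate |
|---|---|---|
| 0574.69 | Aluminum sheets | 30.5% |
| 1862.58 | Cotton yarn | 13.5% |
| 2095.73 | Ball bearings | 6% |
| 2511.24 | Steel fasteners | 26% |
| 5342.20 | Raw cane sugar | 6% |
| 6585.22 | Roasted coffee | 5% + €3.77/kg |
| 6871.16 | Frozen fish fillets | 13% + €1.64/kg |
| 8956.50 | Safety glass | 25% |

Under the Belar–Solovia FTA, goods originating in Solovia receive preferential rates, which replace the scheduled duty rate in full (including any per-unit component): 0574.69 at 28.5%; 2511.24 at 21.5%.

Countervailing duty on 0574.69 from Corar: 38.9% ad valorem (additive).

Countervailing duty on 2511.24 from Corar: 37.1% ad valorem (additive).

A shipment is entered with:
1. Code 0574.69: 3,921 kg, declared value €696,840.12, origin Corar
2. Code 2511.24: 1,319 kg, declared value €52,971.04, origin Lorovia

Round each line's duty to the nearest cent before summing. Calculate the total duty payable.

Line 1 (0574.69, Corar, 3,921 kg, €696,840.12):
Base rate for 0574.69 is 30.5%.
0574.69 has an FTA preferential rate, but origin Corar is not Solovia; base rate stands.
Additional duty on 0574.69 from Corar: +38.9%. Applied ad valorem rate: 30.5% + 38.9% = 69.4%.
Duty = €696,840.12 × 69.4% = €483,607.04.
Line 2 (2511.24, Lorovia, 1,319 kg, €52,971.04):
Base rate for 2511.24 is 26%.
2511.24 has an FTA preferential rate, but origin Lorovia is not Solovia; base rate stands.
The additional-duty order on 2511.24 targets Corar, not Lorovia; it does not apply.
Duty = €52,971.04 × 26% = €13,772.47.
Total = €483,607.04 + €13,772.47 = €497,379.51.

€497,379.51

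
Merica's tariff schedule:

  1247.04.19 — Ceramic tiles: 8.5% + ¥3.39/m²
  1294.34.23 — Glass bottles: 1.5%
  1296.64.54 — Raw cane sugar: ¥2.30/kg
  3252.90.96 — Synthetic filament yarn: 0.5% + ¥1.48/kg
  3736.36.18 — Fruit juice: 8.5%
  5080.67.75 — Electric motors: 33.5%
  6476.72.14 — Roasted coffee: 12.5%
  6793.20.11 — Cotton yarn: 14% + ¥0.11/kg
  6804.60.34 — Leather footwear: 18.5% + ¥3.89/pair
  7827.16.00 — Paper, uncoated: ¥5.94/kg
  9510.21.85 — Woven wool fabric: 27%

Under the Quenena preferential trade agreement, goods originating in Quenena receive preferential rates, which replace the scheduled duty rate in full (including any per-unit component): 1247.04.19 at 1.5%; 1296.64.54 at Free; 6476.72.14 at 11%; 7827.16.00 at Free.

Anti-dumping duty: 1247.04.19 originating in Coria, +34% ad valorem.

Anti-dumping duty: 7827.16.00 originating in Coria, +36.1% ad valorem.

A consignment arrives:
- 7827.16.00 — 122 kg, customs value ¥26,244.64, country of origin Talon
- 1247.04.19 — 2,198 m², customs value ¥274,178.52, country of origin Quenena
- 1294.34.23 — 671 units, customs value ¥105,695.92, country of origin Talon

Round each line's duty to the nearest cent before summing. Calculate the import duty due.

Line 1 (7827.16.00, Talon, 122 kg, ¥26,244.64):
Base rate for 7827.16.00 is ¥5.94/kg.
7827.16.00 has an FTA preferential rate, but origin Talon is not Quenena; base rate stands.
The additional-duty order on 7827.16.00 targets Coria, not Talon; it does not apply.
Duty = 122 × ¥5.94 = ¥724.68.
Line 2 (1247.04.19, Quenena, 2,198 m², ¥274,178.52):
Base rate for 1247.04.19 is 8.5% + ¥3.39/m².
Origin Quenena qualifies under the Merica–Quenena agreement and 1247.04.19 is covered: preferential rate 1.5% applies instead.
The additional-duty order on 1247.04.19 targets Coria, not Quenena; it does not apply.
Duty = ¥274,178.52 × 1.5% = ¥4,112.68.
Line 3 (1294.34.23, Talon, 671 units, ¥105,695.92):
Base rate for 1294.34.23 is 1.5%.
Duty = ¥105,695.92 × 1.5% = ¥1,585.44.
Total = ¥724.68 + ¥4,112.68 + ¥1,585.44 = ¥6,422.80.

¥6,422.80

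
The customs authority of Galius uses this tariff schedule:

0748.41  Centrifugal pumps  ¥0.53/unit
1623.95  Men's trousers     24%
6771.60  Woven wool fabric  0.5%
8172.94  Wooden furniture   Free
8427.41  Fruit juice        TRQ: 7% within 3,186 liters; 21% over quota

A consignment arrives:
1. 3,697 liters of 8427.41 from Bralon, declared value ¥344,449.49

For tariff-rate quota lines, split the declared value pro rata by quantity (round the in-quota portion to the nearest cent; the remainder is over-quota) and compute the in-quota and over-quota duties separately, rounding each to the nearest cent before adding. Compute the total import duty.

Line 1 (8427.41, Bralon, 3,697 liters, ¥344,449.49):
Code 8427.41 is under a tariff-rate quota (threshold 3,186 liters). In-quota: 3,186 liters at 7%; over-quota: 511 liters at 21%.
Pro-rata value split: in-quota = ¥344,449.49 × 3,186/3,697 = ¥296,839.62; over-quota = ¥344,449.49 − ¥296,839.62 = ¥47,609.87.
In-quota duty = ¥296,839.62 × 7% = ¥20,778.77. Over-quota duty = ¥47,609.87 × 21% = ¥9,998.07.
Line duty = ¥20,778.77 + ¥9,998.07 = ¥30,776.84.

¥30,776.84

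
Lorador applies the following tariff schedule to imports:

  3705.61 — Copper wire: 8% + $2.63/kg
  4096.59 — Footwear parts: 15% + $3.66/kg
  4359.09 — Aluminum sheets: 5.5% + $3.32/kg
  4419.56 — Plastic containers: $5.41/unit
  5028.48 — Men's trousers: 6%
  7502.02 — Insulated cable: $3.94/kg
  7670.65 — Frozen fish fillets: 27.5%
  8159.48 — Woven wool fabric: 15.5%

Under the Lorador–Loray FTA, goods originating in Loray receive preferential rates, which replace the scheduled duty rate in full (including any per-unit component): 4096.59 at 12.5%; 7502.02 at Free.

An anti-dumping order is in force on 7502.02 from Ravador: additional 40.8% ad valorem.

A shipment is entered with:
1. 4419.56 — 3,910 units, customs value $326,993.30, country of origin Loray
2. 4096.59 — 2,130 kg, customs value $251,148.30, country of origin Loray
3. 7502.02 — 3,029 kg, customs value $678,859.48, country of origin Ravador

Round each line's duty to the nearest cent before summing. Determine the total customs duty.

$341,455.57

Line 1 (4419.56, Loray, 3,910 units, $326,993.30):
Base rate for 4419.56 is $5.41/unit.
Origin Loray is the FTA partner but 4419.56 is not on the preference list; base rate stands.
Duty = 3,910 × $5.41 = $21,153.10.
Line 2 (4096.59, Loray, 2,130 kg, $251,148.30):
Base rate for 4096.59 is 15% + $3.66/kg.
Origin Loray qualifies under the Lorador–Loray agreement and 4096.59 is covered: preferential rate 12.5% applies instead.
Duty = $251,148.30 × 12.5% = $31,393.54.
Line 3 (7502.02, Ravador, 3,029 kg, $678,859.48):
Base rate for 7502.02 is $3.94/kg.
7502.02 has an FTA preferential rate, but origin Ravador is not Loray; base rate stands.
Additional duty on 7502.02 from Ravador: +40.8% ad valorem. Applied ad valorem rate = 40.8%.
Duty = $678,859.48 × 40.8% + 3,029 × $3.94 = $288,908.93.
Total = $21,153.10 + $31,393.54 + $288,908.93 = $341,455.57.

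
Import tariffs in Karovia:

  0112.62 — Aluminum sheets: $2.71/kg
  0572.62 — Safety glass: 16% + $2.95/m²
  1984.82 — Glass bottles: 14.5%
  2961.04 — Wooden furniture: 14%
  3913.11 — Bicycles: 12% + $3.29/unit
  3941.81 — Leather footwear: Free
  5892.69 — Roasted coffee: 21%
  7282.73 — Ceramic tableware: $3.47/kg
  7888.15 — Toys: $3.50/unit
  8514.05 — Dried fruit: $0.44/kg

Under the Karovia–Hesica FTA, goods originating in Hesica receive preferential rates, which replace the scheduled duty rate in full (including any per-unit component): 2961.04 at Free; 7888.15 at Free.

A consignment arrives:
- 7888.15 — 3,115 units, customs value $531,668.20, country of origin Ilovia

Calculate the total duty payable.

$10,902.50

Line 1 (7888.15, Ilovia, 3,115 units, $531,668.20):
Base rate for 7888.15 is $3.50/unit.
7888.15 has an FTA preferential rate, but origin Ilovia is not Hesica; base rate stands.
Duty = 3,115 × $3.50 = $10,902.50.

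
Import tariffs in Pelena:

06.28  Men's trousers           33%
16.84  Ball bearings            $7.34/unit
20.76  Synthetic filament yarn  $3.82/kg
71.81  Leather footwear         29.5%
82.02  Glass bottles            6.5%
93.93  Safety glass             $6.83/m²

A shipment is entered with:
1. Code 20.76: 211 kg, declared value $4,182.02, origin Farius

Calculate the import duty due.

$806.02

Line 1 (20.76, Farius, 211 kg, $4,182.02):
Base rate for 20.76 is $3.82/kg.
Duty = 211 × $3.82 = $806.02.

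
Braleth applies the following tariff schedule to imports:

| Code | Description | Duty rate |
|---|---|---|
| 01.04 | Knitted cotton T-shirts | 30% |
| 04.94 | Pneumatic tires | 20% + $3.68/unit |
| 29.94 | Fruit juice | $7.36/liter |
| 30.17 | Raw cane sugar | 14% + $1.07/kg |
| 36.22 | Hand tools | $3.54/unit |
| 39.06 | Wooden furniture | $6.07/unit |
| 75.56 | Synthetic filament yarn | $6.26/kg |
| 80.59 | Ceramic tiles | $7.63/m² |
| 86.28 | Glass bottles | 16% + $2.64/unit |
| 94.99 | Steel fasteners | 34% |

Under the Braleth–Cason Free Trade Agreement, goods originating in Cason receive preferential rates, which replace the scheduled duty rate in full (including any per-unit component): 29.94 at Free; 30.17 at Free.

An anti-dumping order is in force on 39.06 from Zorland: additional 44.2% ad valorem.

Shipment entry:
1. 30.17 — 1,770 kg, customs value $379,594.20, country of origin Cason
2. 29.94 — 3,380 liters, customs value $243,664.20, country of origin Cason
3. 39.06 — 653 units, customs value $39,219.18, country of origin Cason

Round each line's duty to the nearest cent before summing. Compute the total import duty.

Line 1 (30.17, Cason, 1,770 kg, $379,594.20):
Base rate for 30.17 is 14% + $1.07/kg.
Origin Cason qualifies under the Braleth–Cason agreement and 30.17 is covered: preferential rate Free applies instead.
Duty = $379,594.20 × 0% = $0.00.
Line 2 (29.94, Cason, 3,380 liters, $243,664.20):
Base rate for 29.94 is $7.36/liter.
Origin Cason qualifies under the Braleth–Cason agreement and 29.94 is covered: preferential rate Free applies instead.
Duty = $243,664.20 × 0% = $0.00.
Line 3 (39.06, Cason, 653 units, $39,219.18):
Base rate for 39.06 is $6.07/unit.
Origin Cason is the FTA partner but 39.06 is not on the preference list; base rate stands.
The additional-duty order on 39.06 targets Zorland, not Cason; it does not apply.
Duty = 653 × $6.07 = $3,963.71.
Total = $0.00 + $0.00 + $3,963.71 = $3,963.71.

$3,963.71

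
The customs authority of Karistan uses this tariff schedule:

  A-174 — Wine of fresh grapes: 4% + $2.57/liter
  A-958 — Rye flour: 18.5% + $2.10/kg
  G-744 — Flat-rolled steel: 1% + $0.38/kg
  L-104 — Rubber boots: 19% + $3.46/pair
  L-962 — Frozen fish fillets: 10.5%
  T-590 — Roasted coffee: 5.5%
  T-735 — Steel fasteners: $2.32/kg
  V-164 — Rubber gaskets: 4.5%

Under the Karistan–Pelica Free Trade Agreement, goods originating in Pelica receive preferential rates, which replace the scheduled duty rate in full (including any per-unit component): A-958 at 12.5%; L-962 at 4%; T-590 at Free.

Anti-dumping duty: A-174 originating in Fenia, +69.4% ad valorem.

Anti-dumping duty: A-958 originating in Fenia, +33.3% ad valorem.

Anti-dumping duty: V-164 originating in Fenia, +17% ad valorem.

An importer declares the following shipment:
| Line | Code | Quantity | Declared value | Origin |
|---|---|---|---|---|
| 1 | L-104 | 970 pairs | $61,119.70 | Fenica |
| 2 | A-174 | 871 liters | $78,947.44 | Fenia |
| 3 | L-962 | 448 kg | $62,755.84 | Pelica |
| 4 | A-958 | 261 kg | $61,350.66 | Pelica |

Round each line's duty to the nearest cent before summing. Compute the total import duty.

$85,333.89

Line 1 (L-104, Fenica, 970 pairs, $61,119.70):
Base rate for L-104 is 19% + $3.46/pair.
Duty = $61,119.70 × 19% + 970 × $3.46 = $14,968.94.
Line 2 (A-174, Fenia, 871 liters, $78,947.44):
Base rate for A-174 is 4% + $2.57/liter.
Additional duty on A-174 from Fenia: +69.4%. Applied ad valorem rate: 4% + 69.4% = 73.4%.
Duty = $78,947.44 × 73.4% + 871 × $2.57 = $60,185.89.
Line 3 (L-962, Pelica, 448 kg, $62,755.84):
Base rate for L-962 is 10.5%.
Origin Pelica qualifies under the Karistan–Pelica agreement and L-962 is covered: preferential rate 4% applies instead.
Duty = $62,755.84 × 4% = $2,510.23.
Line 4 (A-958, Pelica, 261 kg, $61,350.66):
Base rate for A-958 is 18.5% + $2.10/kg.
Origin Pelica qualifies under the Karistan–Pelica agreement and A-958 is covered: preferential rate 12.5% applies instead.
The additional-duty order on A-958 targets Fenia, not Pelica; it does not apply.
Duty = $61,350.66 × 12.5% = $7,668.83.
Total = $14,968.94 + $60,185.89 + $2,510.23 + $7,668.83 = $85,333.89.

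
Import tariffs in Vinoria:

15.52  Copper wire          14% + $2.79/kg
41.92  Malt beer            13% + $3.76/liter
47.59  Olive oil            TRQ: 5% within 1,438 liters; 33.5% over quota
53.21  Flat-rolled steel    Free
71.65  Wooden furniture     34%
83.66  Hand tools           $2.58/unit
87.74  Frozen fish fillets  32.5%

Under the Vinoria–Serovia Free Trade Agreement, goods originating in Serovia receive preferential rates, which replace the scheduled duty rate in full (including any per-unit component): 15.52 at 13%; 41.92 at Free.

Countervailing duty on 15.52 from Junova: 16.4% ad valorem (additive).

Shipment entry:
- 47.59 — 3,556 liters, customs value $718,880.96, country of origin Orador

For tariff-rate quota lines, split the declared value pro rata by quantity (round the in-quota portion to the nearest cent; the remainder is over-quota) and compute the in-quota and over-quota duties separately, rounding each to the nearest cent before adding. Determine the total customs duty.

Line 1 (47.59, Orador, 3,556 liters, $718,880.96):
Code 47.59 is under a tariff-rate quota (threshold 1,438 liters). In-quota: 1,438 liters at 5%; over-quota: 2,118 liters at 33.5%.
Pro-rata value split: in-quota = $718,880.96 × 1,438/3,556 = $290,706.08; over-quota = $718,880.96 − $290,706.08 = $428,174.88.
In-quota duty = $290,706.08 × 5% = $14,535.30. Over-quota duty = $428,174.88 × 33.5% = $143,438.58.
Line duty = $14,535.30 + $143,438.58 = $157,973.88.

$157,973.88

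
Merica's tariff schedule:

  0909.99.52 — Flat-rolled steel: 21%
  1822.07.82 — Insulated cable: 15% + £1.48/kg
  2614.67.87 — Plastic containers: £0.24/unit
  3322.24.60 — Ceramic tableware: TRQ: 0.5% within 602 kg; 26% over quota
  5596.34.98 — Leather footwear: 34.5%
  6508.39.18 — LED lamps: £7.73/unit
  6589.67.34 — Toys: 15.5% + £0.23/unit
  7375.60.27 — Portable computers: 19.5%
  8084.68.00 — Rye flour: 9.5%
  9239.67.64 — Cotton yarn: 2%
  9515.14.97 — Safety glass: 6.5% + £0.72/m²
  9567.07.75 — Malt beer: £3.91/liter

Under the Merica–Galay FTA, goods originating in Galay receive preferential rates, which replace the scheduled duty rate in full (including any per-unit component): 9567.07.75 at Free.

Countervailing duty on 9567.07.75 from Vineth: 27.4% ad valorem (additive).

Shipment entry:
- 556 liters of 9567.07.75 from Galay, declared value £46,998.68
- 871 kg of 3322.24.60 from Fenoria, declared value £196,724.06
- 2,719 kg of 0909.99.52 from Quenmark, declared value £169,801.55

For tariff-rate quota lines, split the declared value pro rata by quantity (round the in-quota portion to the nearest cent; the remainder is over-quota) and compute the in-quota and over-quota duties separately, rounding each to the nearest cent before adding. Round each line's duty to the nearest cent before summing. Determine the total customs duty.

£52,134.82

Line 1 (9567.07.75, Galay, 556 liters, £46,998.68):
Base rate for 9567.07.75 is £3.91/liter.
Origin Galay qualifies under the Merica–Galay agreement and 9567.07.75 is covered: preferential rate Free applies instead.
The additional-duty order on 9567.07.75 targets Vineth, not Galay; it does not apply.
Duty = £46,998.68 × 0% = £0.00.
Line 2 (3322.24.60, Fenoria, 871 kg, £196,724.06):
Code 3322.24.60 is under a tariff-rate quota (threshold 602 kg). In-quota: 602 kg at 0.5%; over-quota: 269 kg at 26%.
Pro-rata value split: in-quota = £196,724.06 × 602/871 = £135,967.72; over-quota = £196,724.06 − £135,967.72 = £60,756.34.
In-quota duty = £135,967.72 × 0.5% = £679.84. Over-quota duty = £60,756.34 × 26% = £15,796.65.
Line duty = £679.84 + £15,796.65 = £16,476.49.
Line 3 (0909.99.52, Quenmark, 2,719 kg, £169,801.55):
Base rate for 0909.99.52 is 21%.
Duty = £169,801.55 × 21% = £35,658.33.
Total = £0.00 + £16,476.49 + £35,658.33 = £52,134.82.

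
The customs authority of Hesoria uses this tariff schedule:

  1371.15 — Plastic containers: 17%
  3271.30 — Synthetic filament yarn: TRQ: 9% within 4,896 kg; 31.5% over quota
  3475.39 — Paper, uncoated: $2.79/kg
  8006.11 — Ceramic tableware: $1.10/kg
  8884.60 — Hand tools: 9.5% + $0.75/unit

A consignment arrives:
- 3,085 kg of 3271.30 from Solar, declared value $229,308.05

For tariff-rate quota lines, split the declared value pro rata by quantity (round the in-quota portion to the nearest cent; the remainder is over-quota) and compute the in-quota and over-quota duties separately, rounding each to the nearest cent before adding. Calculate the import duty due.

$20,637.72

Line 1 (3271.30, Solar, 3,085 kg, $229,308.05):
Code 3271.30 is under a tariff-rate quota (threshold 4,896 kg). Quantity 3,085 kg is within the quota, so the in-quota rate 9% applies to the full value.
Duty = $229,308.05 × 9% = $20,637.72.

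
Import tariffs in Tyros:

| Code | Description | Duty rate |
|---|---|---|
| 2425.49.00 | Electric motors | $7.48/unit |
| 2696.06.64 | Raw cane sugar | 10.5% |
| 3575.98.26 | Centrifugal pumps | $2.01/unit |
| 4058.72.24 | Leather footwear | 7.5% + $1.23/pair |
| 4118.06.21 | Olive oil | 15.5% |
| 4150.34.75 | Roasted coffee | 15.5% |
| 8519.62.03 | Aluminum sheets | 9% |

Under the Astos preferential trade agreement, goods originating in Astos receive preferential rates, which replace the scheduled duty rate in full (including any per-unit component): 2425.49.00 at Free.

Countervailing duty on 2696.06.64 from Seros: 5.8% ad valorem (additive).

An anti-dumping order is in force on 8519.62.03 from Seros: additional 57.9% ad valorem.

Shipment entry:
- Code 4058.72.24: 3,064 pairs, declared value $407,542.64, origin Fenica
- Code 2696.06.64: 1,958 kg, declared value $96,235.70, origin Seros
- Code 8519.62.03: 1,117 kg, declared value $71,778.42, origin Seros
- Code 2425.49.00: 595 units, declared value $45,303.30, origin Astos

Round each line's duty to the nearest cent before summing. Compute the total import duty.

Line 1 (4058.72.24, Fenica, 3,064 pairs, $407,542.64):
Base rate for 4058.72.24 is 7.5% + $1.23/pair.
Duty = $407,542.64 × 7.5% + 3,064 × $1.23 = $34,334.42.
Line 2 (2696.06.64, Seros, 1,958 kg, $96,235.70):
Base rate for 2696.06.64 is 10.5%.
Additional duty on 2696.06.64 from Seros: +5.8%. Applied ad valorem rate: 10.5% + 5.8% = 16.3%.
Duty = $96,235.70 × 16.3% = $15,686.42.
Line 3 (8519.62.03, Seros, 1,117 kg, $71,778.42):
Base rate for 8519.62.03 is 9%.
Additional duty on 8519.62.03 from Seros: +57.9%. Applied ad valorem rate: 9% + 57.9% = 66.9%.
Duty = $71,778.42 × 66.9% = $48,019.76.
Line 4 (2425.49.00, Astos, 595 units, $45,303.30):
Base rate for 2425.49.00 is $7.48/unit.
Origin Astos qualifies under the Tyros–Astos agreement and 2425.49.00 is covered: preferential rate Free applies instead.
Duty = $45,303.30 × 0% = $0.00.
Total = $34,334.42 + $15,686.42 + $48,019.76 + $0.00 = $98,040.60.

$98,040.60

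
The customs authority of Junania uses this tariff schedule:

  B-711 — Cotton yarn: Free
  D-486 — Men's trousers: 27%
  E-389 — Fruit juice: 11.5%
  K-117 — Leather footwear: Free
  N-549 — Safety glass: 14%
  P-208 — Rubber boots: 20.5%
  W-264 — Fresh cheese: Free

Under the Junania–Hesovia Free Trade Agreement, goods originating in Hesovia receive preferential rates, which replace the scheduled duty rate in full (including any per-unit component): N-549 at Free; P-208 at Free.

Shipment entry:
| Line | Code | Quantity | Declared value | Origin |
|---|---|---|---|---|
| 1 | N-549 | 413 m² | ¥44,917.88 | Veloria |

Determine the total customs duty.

Line 1 (N-549, Veloria, 413 m², ¥44,917.88):
Base rate for N-549 is 14%.
N-549 has an FTA preferential rate, but origin Veloria is not Hesovia; base rate stands.
Duty = ¥44,917.88 × 14% = ¥6,288.50.

¥6,288.50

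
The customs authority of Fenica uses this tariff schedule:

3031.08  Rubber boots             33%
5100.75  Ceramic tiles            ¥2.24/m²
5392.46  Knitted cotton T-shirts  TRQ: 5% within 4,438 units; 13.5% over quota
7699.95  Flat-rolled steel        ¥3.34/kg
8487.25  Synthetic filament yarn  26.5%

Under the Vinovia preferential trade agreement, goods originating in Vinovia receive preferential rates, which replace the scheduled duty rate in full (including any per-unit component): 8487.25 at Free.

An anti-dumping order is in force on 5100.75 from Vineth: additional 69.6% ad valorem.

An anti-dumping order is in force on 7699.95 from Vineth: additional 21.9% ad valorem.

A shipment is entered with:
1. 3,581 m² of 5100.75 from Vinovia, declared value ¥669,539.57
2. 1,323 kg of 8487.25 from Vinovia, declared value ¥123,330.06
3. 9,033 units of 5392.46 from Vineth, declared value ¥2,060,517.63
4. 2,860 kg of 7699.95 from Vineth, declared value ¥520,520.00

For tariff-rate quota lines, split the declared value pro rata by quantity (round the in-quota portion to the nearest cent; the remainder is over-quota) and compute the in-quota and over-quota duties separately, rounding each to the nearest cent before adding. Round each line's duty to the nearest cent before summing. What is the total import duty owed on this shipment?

¥323,687.67

Line 1 (5100.75, Vinovia, 3,581 m², ¥669,539.57):
Base rate for 5100.75 is ¥2.24/m².
Origin Vinovia is the FTA partner but 5100.75 is not on the preference list; base rate stands.
The additional-duty order on 5100.75 targets Vineth, not Vinovia; it does not apply.
Duty = 3,581 × ¥2.24 = ¥8,021.44.
Line 2 (8487.25, Vinovia, 1,323 kg, ¥123,330.06):
Base rate for 8487.25 is 26.5%.
Origin Vinovia qualifies under the Fenica–Vinovia agreement and 8487.25 is covered: preferential rate Free applies instead.
Duty = ¥123,330.06 × 0% = ¥0.00.
Line 3 (5392.46, Vineth, 9,033 units, ¥2,060,517.63):
Code 5392.46 is under a tariff-rate quota (threshold 4,438 units). In-quota: 4,438 units at 5%; over-quota: 4,595 units at 13.5%.
Pro-rata value split: in-quota = ¥2,060,517.63 × 4,438/9,033 = ¥1,012,352.18; over-quota = ¥2,060,517.63 − ¥1,012,352.18 = ¥1,048,165.45.
In-quota duty = ¥1,012,352.18 × 5% = ¥50,617.61. Over-quota duty = ¥1,048,165.45 × 13.5% = ¥141,502.34.
Line duty = ¥50,617.61 + ¥141,502.34 = ¥192,119.95.
Line 4 (7699.95, Vineth, 2,860 kg, ¥520,520.00):
Base rate for 7699.95 is ¥3.34/kg.
Additional duty on 7699.95 from Vineth: +21.9% ad valorem. Applied ad valorem rate = 21.9%.
Duty = ¥520,520.00 × 21.9% + 2,860 × ¥3.34 = ¥123,546.28.
Total = ¥8,021.44 + ¥0.00 + ¥192,119.95 + ¥123,546.28 = ¥323,687.67.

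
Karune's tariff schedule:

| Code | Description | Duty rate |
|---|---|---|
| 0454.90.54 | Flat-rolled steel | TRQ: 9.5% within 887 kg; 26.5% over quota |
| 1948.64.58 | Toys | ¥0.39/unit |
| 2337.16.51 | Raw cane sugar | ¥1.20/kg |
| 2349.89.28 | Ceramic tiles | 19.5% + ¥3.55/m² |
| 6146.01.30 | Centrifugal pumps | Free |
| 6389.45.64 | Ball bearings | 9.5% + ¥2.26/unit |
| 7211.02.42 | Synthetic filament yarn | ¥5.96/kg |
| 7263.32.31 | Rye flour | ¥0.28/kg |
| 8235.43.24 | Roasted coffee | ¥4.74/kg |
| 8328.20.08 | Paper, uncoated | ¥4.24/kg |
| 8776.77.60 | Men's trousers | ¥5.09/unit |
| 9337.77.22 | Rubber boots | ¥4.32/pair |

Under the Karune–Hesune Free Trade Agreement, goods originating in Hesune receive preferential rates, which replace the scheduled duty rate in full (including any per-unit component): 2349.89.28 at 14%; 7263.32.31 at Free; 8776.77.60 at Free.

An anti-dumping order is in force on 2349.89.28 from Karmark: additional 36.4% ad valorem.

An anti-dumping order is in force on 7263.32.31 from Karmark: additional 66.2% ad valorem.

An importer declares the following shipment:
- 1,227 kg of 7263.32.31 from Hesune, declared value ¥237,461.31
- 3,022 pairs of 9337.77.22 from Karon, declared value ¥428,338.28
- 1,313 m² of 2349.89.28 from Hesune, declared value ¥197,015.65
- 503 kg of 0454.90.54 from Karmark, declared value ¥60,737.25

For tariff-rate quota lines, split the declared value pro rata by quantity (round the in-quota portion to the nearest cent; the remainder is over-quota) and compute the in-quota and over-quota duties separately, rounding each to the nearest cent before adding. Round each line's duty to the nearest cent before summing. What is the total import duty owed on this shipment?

¥46,407.27

Line 1 (7263.32.31, Hesune, 1,227 kg, ¥237,461.31):
Base rate for 7263.32.31 is ¥0.28/kg.
Origin Hesune qualifies under the Karune–Hesune agreement and 7263.32.31 is covered: preferential rate Free applies instead.
The additional-duty order on 7263.32.31 targets Karmark, not Hesune; it does not apply.
Duty = ¥237,461.31 × 0% = ¥0.00.
Line 2 (9337.77.22, Karon, 3,022 pairs, ¥428,338.28):
Base rate for 9337.77.22 is ¥4.32/pair.
Duty = 3,022 × ¥4.32 = ¥13,055.04.
Line 3 (2349.89.28, Hesune, 1,313 m², ¥197,015.65):
Base rate for 2349.89.28 is 19.5% + ¥3.55/m².
Origin Hesune qualifies under the Karune–Hesune agreement and 2349.89.28 is covered: preferential rate 14% applies instead.
The additional-duty order on 2349.89.28 targets Karmark, not Hesune; it does not apply.
Duty = ¥197,015.65 × 14% = ¥27,582.19.
Line 4 (0454.90.54, Karmark, 503 kg, ¥60,737.25):
Code 0454.90.54 is under a tariff-rate quota (threshold 887 kg). Quantity 503 kg is within the quota, so the in-quota rate 9.5% applies to the full value.
Duty = ¥60,737.25 × 9.5% = ¥5,770.04.
Total = ¥0.00 + ¥13,055.04 + ¥27,582.19 + ¥5,770.04 = ¥46,407.27.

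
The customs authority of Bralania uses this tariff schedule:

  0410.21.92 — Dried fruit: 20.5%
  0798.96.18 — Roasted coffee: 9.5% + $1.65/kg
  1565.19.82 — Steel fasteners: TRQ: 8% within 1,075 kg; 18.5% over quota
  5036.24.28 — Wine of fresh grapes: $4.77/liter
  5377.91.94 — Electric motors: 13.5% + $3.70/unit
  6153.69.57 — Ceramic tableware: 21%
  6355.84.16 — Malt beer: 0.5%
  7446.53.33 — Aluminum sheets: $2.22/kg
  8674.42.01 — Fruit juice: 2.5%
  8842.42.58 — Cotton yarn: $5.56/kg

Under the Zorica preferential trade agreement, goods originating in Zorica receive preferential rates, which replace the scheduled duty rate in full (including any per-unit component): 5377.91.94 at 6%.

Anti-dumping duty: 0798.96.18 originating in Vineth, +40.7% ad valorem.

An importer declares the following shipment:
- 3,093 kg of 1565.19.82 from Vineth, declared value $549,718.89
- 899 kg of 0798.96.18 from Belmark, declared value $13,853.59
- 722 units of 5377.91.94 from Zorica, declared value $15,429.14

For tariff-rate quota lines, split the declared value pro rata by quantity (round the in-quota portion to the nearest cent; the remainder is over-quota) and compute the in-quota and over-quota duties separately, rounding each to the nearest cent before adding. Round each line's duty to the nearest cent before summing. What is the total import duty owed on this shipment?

$85,361.91

Line 1 (1565.19.82, Vineth, 3,093 kg, $549,718.89):
Code 1565.19.82 is under a tariff-rate quota (threshold 1,075 kg). In-quota: 1,075 kg at 8%; over-quota: 2,018 kg at 18.5%.
Pro-rata value split: in-quota = $549,718.89 × 1,075/3,093 = $191,059.75; over-quota = $549,718.89 − $191,059.75 = $358,659.14.
In-quota duty = $191,059.75 × 8% = $15,284.78. Over-quota duty = $358,659.14 × 18.5% = $66,351.94.
Line duty = $15,284.78 + $66,351.94 = $81,636.72.
Line 2 (0798.96.18, Belmark, 899 kg, $13,853.59):
Base rate for 0798.96.18 is 9.5% + $1.65/kg.
The additional-duty order on 0798.96.18 targets Vineth, not Belmark; it does not apply.
Duty = $13,853.59 × 9.5% + 899 × $1.65 = $2,799.44.
Line 3 (5377.91.94, Zorica, 722 units, $15,429.14):
Base rate for 5377.91.94 is 13.5% + $3.70/unit.
Origin Zorica qualifies under the Bralania–Zorica agreement and 5377.91.94 is covered: preferential rate 6% applies instead.
Duty = $15,429.14 × 6% = $925.75.
Total = $81,636.72 + $2,799.44 + $925.75 = $85,361.91.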